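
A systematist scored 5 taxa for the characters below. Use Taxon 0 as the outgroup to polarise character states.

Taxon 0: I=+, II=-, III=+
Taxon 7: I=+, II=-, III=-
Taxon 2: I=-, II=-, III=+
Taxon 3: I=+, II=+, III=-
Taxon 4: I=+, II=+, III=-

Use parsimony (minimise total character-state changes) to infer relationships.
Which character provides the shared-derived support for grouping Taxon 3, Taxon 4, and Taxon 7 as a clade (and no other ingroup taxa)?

Character polarity is set by the outgroup: the derived state is whichever differs from the outgroup's state, so for I, III the derived state is '-', and for the remaining characters it is '+'.
I: derived state '-' in Taxon 2 only — an autapomorphy, so it tells us nothing about relationships among taxa.
II (derived state '+') is shared by Taxon 3 and Taxon 4 — a synapomorphy uniting that clade.
Only Taxon 3, Taxon 4, and Taxon 7 show the derived state '-' for III, supporting them as a clade.
Most parsimonious ingroup topology: ((Taxon 7,(Taxon 4,Taxon 3)),Taxon 2).
The clade {Taxon 3, Taxon 4, Taxon 7} is supported by III: its derived state '-' occurs in exactly those taxa and in no other taxon (including the outgroup).

III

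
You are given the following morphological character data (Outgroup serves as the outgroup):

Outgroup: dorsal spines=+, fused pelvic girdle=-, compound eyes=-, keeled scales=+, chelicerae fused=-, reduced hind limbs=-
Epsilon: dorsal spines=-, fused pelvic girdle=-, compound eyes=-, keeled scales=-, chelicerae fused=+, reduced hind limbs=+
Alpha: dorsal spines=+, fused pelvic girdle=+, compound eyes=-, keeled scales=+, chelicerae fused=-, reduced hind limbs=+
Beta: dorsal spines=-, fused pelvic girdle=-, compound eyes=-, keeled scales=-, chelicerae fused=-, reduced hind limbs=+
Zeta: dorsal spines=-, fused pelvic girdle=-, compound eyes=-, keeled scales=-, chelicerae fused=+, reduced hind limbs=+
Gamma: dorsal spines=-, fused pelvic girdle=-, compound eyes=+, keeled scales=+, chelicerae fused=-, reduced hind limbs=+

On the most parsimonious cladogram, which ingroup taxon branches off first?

Character polarity is set by the outgroup: the derived state is whichever differs from the outgroup's state, so for dorsal spines, keeled scales the derived state is '-', and for the remaining characters it is '+'.
dorsal spines (derived state '-') is shared by Beta, Epsilon, Gamma, and Zeta — a synapomorphy uniting that clade.
fused pelvic girdle (derived state '+') is unique to Alpha (autapomorphy; uninformative for grouping).
compound eyes (derived state '+') is unique to Gamma (autapomorphy; uninformative for grouping).
Only Beta, Epsilon, and Zeta show the derived state '-' for keeled scales, supporting them as a clade.
Only Epsilon and Zeta show the derived state '+' for chelicerae fused, supporting them as a clade.
All ingroup taxa share the derived state '+' for reduced hind limbs; it defines the ingroup but does not resolve relationships within it.
Most parsimonious ingroup topology: ((((Epsilon,Zeta),Beta),Gamma),Alpha).
Alpha is sister to the clade containing all other ingroup taxa, so it is the earliest-diverging (most basal) ingroup lineage.

Alpha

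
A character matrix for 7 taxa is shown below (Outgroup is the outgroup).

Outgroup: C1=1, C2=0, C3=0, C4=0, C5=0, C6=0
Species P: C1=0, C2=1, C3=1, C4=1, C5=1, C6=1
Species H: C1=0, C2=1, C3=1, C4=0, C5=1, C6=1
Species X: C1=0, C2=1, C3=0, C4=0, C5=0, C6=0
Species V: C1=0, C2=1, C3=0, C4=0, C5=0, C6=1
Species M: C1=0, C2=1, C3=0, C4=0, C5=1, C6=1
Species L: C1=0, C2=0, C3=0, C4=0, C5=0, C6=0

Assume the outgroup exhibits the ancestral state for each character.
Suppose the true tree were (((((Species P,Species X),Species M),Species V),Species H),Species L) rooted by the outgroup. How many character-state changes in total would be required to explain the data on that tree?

10

Map each character onto (((((Species P,Species X),Species M),Species V),Species H),Species L) (rooted by Outgroup) and count the minimum state changes it requires (Fitch parsimony):
C1: 1; C2: 1; C3: 2; C4: 1; C5: 3; C6: 2.
Total tree length = 10.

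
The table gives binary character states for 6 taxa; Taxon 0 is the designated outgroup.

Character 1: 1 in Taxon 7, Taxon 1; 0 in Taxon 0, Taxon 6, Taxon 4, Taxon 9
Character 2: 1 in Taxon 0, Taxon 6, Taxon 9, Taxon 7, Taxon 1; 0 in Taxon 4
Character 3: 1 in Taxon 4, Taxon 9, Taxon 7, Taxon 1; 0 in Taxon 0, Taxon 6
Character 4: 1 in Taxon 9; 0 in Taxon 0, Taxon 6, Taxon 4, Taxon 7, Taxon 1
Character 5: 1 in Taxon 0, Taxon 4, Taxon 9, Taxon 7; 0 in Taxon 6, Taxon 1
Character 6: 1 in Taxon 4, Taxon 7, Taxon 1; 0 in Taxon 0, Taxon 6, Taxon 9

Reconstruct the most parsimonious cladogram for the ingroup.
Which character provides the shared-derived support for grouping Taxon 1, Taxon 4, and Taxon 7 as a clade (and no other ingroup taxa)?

Character 6

Character polarity is set by the outgroup: the derived state is whichever differs from the outgroup's state, so for Character 2, Character 5 the derived state is '0', and for the remaining characters it is '1'.
Only Taxon 1 and Taxon 7 show the derived state '1' for Character 1, supporting them as a clade.
Character 2: derived state '0' in Taxon 4 only — an autapomorphy, so it tells us nothing about relationships among taxa.
Character 3 (derived state '1') is shared by Taxon 1, Taxon 4, Taxon 7, and Taxon 9 — a synapomorphy uniting that clade.
Character 4 (derived state '1') is unique to Taxon 9 (autapomorphy; uninformative for grouping).
Character 5 groups Taxon 1 and Taxon 6, which is incompatible with the clades supported by the remaining characters; treating it as convergent (homoplasy) costs fewer steps than any alternative tree.
Character 6: derived state '1' in Taxon 1, Taxon 4, and Taxon 7 only — synapomorphy for {Taxon 1, Taxon 4, Taxon 7}.
Most parsimonious ingroup topology: (Taxon 6,((Taxon 4,(Taxon 7,Taxon 1)),Taxon 9)).
The clade {Taxon 1, Taxon 4, Taxon 7} is supported by Character 6: its derived state '1' occurs in exactly those taxa and in no other taxon (including the outgroup).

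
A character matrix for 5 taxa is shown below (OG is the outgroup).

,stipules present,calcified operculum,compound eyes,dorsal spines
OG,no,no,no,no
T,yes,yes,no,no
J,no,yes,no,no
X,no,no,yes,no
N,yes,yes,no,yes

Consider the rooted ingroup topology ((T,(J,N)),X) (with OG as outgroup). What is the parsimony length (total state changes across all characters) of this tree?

Map each character onto ((T,(J,N)),X) (rooted by OG) and count the minimum state changes it requires (Fitch parsimony):
stipules present: 2; calcified operculum: 1; compound eyes: 1; dorsal spines: 1.
Total tree length = 5.

5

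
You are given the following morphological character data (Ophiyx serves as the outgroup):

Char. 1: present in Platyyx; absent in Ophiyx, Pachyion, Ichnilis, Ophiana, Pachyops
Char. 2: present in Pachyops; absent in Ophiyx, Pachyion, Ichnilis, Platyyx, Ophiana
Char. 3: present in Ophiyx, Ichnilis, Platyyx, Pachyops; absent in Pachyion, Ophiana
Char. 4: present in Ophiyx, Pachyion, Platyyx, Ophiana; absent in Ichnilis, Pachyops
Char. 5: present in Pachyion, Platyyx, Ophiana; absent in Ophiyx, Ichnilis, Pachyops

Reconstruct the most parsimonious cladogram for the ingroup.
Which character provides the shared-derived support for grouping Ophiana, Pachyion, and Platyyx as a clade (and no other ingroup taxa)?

Char. 5

Character polarity is set by the outgroup: the derived state is whichever differs from the outgroup's state, so for Char. 3, Char. 4 the derived state is 'absent', and for the remaining characters it is 'present'.
Char. 1 (derived state 'present') is unique to Platyyx (autapomorphy; uninformative for grouping).
Char. 2: derived state 'present' in Pachyops only — an autapomorphy, so it tells us nothing about relationships among taxa.
Char. 3: derived state 'absent' in Ophiana and Pachyion only — synapomorphy for {Ophiana, Pachyion}.
Char. 4: derived state 'absent' in Ichnilis and Pachyops only — synapomorphy for {Ichnilis, Pachyops}.
Char. 5: derived state 'present' in Ophiana, Pachyion, and Platyyx only — synapomorphy for {Ophiana, Pachyion, Platyyx}.
Most parsimonious ingroup topology: (((Pachyion,Ophiana),Platyyx),(Ichnilis,Pachyops)).
The clade {Ophiana, Pachyion, Platyyx} is supported by Char. 5: its derived state 'present' occurs in exactly those taxa and in no other taxon (including the outgroup).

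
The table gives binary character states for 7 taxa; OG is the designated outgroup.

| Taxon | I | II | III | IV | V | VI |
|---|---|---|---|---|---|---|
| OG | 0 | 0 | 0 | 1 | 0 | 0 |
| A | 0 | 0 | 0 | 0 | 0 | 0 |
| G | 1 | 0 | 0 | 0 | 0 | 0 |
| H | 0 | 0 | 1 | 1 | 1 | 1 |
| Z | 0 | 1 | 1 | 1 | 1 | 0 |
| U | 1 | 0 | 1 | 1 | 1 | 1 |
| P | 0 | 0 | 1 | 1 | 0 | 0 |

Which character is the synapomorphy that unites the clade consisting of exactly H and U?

VI

Character polarity is set by the outgroup: the derived state is whichever differs from the outgroup's state, so for IV the derived state is '0', and for the remaining characters it is '1'.
I (state '1') occurs in G and U but conflicts with the nesting implied by the other characters — most parsimoniously interpreted as homoplasy.
II: derived state '1' in Z only — an autapomorphy, so it tells us nothing about relationships among taxa.
III: derived state '1' in H, P, U, and Z only — synapomorphy for {H, P, U, Z}.
IV: derived state '0' in A and G only — synapomorphy for {A, G}.
V (derived state '1') is shared by H, U, and Z — a synapomorphy uniting that clade.
Only H and U show the derived state '1' for VI, supporting them as a clade.
Most parsimonious ingroup topology: ((A,G),(((H,U),Z),P)).
The clade {H, U} is supported by VI: its derived state '1' occurs in exactly those taxa and in no other taxon (including the outgroup).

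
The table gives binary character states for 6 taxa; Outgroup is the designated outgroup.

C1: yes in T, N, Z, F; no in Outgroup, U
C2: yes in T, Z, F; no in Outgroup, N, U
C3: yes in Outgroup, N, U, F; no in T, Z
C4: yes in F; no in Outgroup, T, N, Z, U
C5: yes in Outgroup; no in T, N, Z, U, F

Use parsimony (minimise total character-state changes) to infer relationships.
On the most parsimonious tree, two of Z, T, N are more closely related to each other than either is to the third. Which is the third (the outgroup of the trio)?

Character polarity is set by the outgroup: the derived state is whichever differs from the outgroup's state, so for C3, C5 the derived state is 'no', and for the remaining characters it is 'yes'.
Only F, N, T, and Z show the derived state 'yes' for C1, supporting them as a clade.
C2: derived state 'yes' in F, T, and Z only — synapomorphy for {F, T, Z}.
C3: derived state 'no' in T and Z only — synapomorphy for {T, Z}.
C4 (derived state 'yes') is unique to F (autapomorphy; uninformative for grouping).
C5 (derived state 'no') is shared by all ingroup taxa — unites the whole ingroup.
Most parsimonious ingroup topology: ((((T,Z),F),N),U).
Z and T share a more recent common ancestor with each other than either does with N, so N is the least closely related of the three.

N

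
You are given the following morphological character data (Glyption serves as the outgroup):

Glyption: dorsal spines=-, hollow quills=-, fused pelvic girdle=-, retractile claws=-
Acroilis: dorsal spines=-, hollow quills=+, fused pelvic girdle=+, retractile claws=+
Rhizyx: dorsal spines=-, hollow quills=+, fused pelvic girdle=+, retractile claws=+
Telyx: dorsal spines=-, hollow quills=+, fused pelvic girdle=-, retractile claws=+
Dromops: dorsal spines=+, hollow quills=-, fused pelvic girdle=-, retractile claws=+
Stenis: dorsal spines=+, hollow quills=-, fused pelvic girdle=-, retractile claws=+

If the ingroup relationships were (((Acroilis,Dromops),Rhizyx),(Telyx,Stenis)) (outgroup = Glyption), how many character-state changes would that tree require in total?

8

Map each character onto (((Acroilis,Dromops),Rhizyx),(Telyx,Stenis)) (rooted by Glyption) and count the minimum state changes it requires (Fitch parsimony):
dorsal spines: 2; hollow quills: 3; fused pelvic girdle: 2; retractile claws: 1.
Total tree length = 8.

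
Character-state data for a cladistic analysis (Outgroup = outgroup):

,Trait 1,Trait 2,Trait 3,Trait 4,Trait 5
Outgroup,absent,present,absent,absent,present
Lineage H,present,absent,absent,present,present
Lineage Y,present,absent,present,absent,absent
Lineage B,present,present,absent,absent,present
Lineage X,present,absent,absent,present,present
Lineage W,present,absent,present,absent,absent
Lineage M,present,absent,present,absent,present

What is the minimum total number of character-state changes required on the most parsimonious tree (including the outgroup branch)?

Character polarity is set by the outgroup: the derived state is whichever differs from the outgroup's state, so for Trait 2, Trait 5 the derived state is 'absent', and for the remaining characters it is 'present'.
All ingroup taxa share the derived state 'present' for Trait 1; it defines the ingroup but does not resolve relationships within it.
Trait 2: derived state 'absent' in Lineage H, Lineage M, Lineage W, Lineage X, and Lineage Y only — synapomorphy for {Lineage H, Lineage M, Lineage W, Lineage X, Lineage Y}.
Trait 3 (derived state 'present') is shared by Lineage M, Lineage W, and Lineage Y — a synapomorphy uniting that clade.
Trait 4: derived state 'present' in Lineage H and Lineage X only — synapomorphy for {Lineage H, Lineage X}.
Only Lineage W and Lineage Y show the derived state 'absent' for Trait 5, supporting them as a clade.
Most parsimonious ingroup topology: (((Lineage H,Lineage X),((Lineage Y,Lineage W),Lineage M)),Lineage B).
Changes per character on this tree: Trait 1: 1; Trait 2: 1; Trait 3: 1; Trait 4: 1; Trait 5: 1.
Total = 5.

5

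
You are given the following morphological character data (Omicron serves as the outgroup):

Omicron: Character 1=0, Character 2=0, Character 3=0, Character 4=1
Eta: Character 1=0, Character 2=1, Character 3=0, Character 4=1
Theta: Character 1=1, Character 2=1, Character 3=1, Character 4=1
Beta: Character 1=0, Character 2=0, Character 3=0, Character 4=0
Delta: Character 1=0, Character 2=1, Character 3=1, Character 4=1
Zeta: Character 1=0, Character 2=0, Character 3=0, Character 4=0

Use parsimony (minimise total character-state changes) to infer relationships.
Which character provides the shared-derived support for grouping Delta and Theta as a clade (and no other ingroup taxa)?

Character polarity is set by the outgroup: the derived state is whichever differs from the outgroup's state, so for Character 4 the derived state is '0', and for the remaining characters it is '1'.
Character 1: derived state '1' in Theta only — an autapomorphy, so it tells us nothing about relationships among taxa.
Character 2: derived state '1' in Delta, Eta, and Theta only — synapomorphy for {Delta, Eta, Theta}.
Only Delta and Theta show the derived state '1' for Character 3, supporting them as a clade.
Character 4: derived state '0' in Beta and Zeta only — synapomorphy for {Beta, Zeta}.
Most parsimonious ingroup topology: ((Eta,(Theta,Delta)),(Beta,Zeta)).
The clade {Delta, Theta} is supported by Character 3: its derived state '1' occurs in exactly those taxa and in no other taxon (including the outgroup).

Character 3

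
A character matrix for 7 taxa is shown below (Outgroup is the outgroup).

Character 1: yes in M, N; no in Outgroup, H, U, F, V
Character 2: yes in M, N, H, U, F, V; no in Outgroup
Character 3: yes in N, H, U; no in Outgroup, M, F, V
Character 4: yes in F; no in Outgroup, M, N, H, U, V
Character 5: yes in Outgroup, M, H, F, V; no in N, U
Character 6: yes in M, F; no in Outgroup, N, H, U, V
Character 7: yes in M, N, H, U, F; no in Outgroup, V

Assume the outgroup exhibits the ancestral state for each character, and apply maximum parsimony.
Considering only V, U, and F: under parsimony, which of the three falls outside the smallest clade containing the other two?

V

Character polarity is set by the outgroup: the derived state is whichever differs from the outgroup's state, so for Character 5 the derived state is 'no', and for the remaining characters it is 'yes'.
Character 1 (state 'yes') occurs in M and N but conflicts with the nesting implied by the other characters — most parsimoniously interpreted as homoplasy.
All ingroup taxa share the derived state 'yes' for Character 2; it defines the ingroup but does not resolve relationships within it.
Character 3: derived state 'yes' in H, N, and U only — synapomorphy for {H, N, U}.
Character 4: derived state 'yes' in F only — an autapomorphy, so it tells us nothing about relationships among taxa.
Only N and U show the derived state 'no' for Character 5, supporting them as a clade.
Character 6 (derived state 'yes') is shared by F and M — a synapomorphy uniting that clade.
Character 7: derived state 'yes' in F, H, M, N, and U only — synapomorphy for {F, H, M, N, U}.
Most parsimonious ingroup topology: (((M,F),((N,U),H)),V).
U and F share a more recent common ancestor with each other than either does with V, so V is the least closely related of the three.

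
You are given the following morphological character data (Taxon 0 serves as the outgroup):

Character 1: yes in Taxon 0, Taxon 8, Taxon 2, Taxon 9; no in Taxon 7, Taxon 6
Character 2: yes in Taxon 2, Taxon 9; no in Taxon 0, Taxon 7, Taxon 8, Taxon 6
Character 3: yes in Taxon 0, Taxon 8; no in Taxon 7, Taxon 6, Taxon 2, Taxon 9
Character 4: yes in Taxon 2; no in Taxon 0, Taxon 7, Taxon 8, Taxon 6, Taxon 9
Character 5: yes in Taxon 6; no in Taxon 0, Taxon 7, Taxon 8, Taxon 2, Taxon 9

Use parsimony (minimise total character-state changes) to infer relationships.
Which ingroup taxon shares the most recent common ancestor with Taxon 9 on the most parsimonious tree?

Character polarity is set by the outgroup: the derived state is whichever differs from the outgroup's state, so for Character 1, Character 3 the derived state is 'no', and for the remaining characters it is 'yes'.
Character 1 (derived state 'no') is shared by Taxon 6 and Taxon 7 — a synapomorphy uniting that clade.
Character 2 (derived state 'yes') is shared by Taxon 2 and Taxon 9 — a synapomorphy uniting that clade.
Only Taxon 2, Taxon 6, Taxon 7, and Taxon 9 show the derived state 'no' for Character 3, supporting them as a clade.
Character 4 (derived state 'yes') is unique to Taxon 2 (autapomorphy; uninformative for grouping).
Character 5 (derived state 'yes') is unique to Taxon 6 (autapomorphy; uninformative for grouping).
Most parsimonious ingroup topology: (((Taxon 7,Taxon 6),(Taxon 2,Taxon 9)),Taxon 8).
Taxon 9 and Taxon 2 form a cherry on this tree, so they are sister taxa.

Taxon 2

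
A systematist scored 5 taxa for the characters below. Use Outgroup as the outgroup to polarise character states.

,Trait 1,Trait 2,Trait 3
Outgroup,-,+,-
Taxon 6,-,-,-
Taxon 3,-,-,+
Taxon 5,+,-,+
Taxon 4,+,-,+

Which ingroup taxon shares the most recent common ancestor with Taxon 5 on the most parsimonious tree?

Character polarity is set by the outgroup: the derived state is whichever differs from the outgroup's state, so for Trait 2 the derived state is '-', and for the remaining characters it is '+'.
Only Taxon 4 and Taxon 5 show the derived state '+' for Trait 1, supporting them as a clade.
All ingroup taxa share the derived state '-' for Trait 2; it defines the ingroup but does not resolve relationships within it.
Trait 3 (derived state '+') is shared by Taxon 3, Taxon 4, and Taxon 5 — a synapomorphy uniting that clade.
Most parsimonious ingroup topology: (Taxon 6,(Taxon 3,(Taxon 5,Taxon 4))).
Taxon 5 and Taxon 4 form a cherry on this tree, so they are sister taxa.

Taxon 4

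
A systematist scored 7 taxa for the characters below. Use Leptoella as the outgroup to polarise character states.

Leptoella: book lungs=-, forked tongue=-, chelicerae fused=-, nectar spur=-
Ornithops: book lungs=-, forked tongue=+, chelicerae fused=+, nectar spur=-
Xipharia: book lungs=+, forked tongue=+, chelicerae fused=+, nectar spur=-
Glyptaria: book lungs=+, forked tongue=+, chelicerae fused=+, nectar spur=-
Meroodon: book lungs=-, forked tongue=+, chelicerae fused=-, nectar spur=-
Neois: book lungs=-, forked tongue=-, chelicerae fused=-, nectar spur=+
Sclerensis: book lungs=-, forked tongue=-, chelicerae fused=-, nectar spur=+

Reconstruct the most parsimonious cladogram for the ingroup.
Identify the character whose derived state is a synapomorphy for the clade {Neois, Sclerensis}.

The outgroup has state '-' for every character, so '+' is the derived state throughout.
book lungs: derived state '+' in Glyptaria and Xipharia only — synapomorphy for {Glyptaria, Xipharia}.
forked tongue (derived state '+') is shared by Glyptaria, Meroodon, Ornithops, and Xipharia — a synapomorphy uniting that clade.
Only Glyptaria, Ornithops, and Xipharia show the derived state '+' for chelicerae fused, supporting them as a clade.
nectar spur: derived state '+' in Neois and Sclerensis only — synapomorphy for {Neois, Sclerensis}.
Most parsimonious ingroup topology: (((Ornithops,(Xipharia,Glyptaria)),Meroodon),(Neois,Sclerensis)).
The clade {Neois, Sclerensis} is supported by nectar spur: its derived state '+' occurs in exactly those taxa and in no other taxon (including the outgroup).

nectar spur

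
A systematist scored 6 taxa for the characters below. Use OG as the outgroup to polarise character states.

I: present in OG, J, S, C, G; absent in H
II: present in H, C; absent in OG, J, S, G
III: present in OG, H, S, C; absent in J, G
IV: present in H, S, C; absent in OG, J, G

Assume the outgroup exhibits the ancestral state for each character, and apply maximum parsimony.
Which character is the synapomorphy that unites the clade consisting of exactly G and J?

Character polarity is set by the outgroup: the derived state is whichever differs from the outgroup's state, so for I, III the derived state is 'absent', and for the remaining characters it is 'present'.
I: derived state 'absent' in H only — an autapomorphy, so it tells us nothing about relationships among taxa.
Only C and H show the derived state 'present' for II, supporting them as a clade.
III: derived state 'absent' in G and J only — synapomorphy for {G, J}.
Only C, H, and S show the derived state 'present' for IV, supporting them as a clade.
Most parsimonious ingroup topology: (((H,C),S),(J,G)).
The clade {G, J} is supported by III: its derived state 'absent' occurs in exactly those taxa and in no other taxon (including the outgroup).

III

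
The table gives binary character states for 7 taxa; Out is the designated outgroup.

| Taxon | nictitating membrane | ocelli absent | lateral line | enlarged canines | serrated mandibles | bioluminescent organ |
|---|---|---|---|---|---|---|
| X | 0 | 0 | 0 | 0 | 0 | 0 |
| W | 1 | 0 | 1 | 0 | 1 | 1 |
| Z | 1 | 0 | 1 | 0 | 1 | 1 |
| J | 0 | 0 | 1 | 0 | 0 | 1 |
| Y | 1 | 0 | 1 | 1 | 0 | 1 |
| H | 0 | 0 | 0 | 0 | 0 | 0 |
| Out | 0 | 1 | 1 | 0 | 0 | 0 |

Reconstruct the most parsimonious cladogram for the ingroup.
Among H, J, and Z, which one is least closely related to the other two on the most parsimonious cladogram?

H

Character polarity is set by the outgroup: the derived state is whichever differs from the outgroup's state, so for ocelli absent, lateral line the derived state is '0', and for the remaining characters it is '1'.
Only W, Y, and Z show the derived state '1' for nictitating membrane, supporting them as a clade.
All ingroup taxa share the derived state '0' for ocelli absent; it defines the ingroup but does not resolve relationships within it.
Only H and X show the derived state '0' for lateral line, supporting them as a clade.
enlarged canines (derived state '1') is unique to Y (autapomorphy; uninformative for grouping).
serrated mandibles: derived state '1' in W and Z only — synapomorphy for {W, Z}.
bioluminescent organ: derived state '1' in J, W, Y, and Z only — synapomorphy for {J, W, Y, Z}.
Most parsimonious ingroup topology: ((((W,Z),Y),J),(X,H)).
Z and J share a more recent common ancestor with each other than either does with H, so H is the least closely related of the three.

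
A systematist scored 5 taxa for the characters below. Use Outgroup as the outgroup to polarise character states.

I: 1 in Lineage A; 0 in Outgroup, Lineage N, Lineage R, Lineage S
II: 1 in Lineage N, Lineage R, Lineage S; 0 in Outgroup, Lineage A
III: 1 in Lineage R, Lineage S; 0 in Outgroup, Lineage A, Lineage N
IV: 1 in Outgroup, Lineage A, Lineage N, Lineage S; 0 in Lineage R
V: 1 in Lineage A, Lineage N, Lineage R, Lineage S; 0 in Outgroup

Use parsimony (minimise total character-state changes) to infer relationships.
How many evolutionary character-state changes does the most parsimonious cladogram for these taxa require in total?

Character polarity is set by the outgroup: the derived state is whichever differs from the outgroup's state, so for IV the derived state is '0', and for the remaining characters it is '1'.
I (derived state '1') is unique to Lineage A (autapomorphy; uninformative for grouping).
Only Lineage N, Lineage R, and Lineage S show the derived state '1' for II, supporting them as a clade.
III: derived state '1' in Lineage R and Lineage S only — synapomorphy for {Lineage R, Lineage S}.
IV (derived state '0') is unique to Lineage R (autapomorphy; uninformative for grouping).
V (derived state '1') is shared by all ingroup taxa — unites the whole ingroup.
Most parsimonious ingroup topology: (Lineage A,(Lineage N,(Lineage R,Lineage S))).
Changes per character on this tree: I: 1; II: 1; III: 1; IV: 1; V: 1.
Total = 5.

5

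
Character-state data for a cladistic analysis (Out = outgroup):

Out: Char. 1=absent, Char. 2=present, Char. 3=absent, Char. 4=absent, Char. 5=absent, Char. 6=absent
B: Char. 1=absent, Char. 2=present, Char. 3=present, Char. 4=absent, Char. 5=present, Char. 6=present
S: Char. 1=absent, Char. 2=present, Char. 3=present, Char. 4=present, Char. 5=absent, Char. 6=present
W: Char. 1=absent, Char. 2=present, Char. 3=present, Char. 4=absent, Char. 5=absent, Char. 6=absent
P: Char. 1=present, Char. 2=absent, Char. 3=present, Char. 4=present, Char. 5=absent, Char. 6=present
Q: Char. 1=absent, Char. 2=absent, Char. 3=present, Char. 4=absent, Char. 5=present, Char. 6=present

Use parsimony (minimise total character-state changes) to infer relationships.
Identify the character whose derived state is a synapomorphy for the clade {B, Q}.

Character polarity is set by the outgroup: the derived state is whichever differs from the outgroup's state, so for Char. 2 the derived state is 'absent', and for the remaining characters it is 'present'.
Char. 1: derived state 'present' in P only — an autapomorphy, so it tells us nothing about relationships among taxa.
Char. 2 (state 'absent') occurs in P and Q but conflicts with the nesting implied by the other characters — most parsimoniously interpreted as homoplasy.
All ingroup taxa share the derived state 'present' for Char. 3; it defines the ingroup but does not resolve relationships within it.
Char. 4 (derived state 'present') is shared by P and S — a synapomorphy uniting that clade.
Only B and Q show the derived state 'present' for Char. 5, supporting them as a clade.
Char. 6 (derived state 'present') is shared by B, P, Q, and S — a synapomorphy uniting that clade.
Most parsimonious ingroup topology: (((B,Q),(S,P)),W).
The clade {B, Q} is supported by Char. 5: its derived state 'present' occurs in exactly those taxa and in no other taxon (including the outgroup).

Char. 5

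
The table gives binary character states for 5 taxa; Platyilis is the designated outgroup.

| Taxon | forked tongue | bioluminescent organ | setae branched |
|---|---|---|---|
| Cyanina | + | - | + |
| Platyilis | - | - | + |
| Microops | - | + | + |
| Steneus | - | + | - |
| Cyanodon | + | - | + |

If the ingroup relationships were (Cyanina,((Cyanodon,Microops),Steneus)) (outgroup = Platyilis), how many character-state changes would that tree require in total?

Map each character onto (Cyanina,((Cyanodon,Microops),Steneus)) (rooted by Platyilis) and count the minimum state changes it requires (Fitch parsimony):
forked tongue: 2; bioluminescent organ: 2; setae branched: 1.
Total tree length = 5.

5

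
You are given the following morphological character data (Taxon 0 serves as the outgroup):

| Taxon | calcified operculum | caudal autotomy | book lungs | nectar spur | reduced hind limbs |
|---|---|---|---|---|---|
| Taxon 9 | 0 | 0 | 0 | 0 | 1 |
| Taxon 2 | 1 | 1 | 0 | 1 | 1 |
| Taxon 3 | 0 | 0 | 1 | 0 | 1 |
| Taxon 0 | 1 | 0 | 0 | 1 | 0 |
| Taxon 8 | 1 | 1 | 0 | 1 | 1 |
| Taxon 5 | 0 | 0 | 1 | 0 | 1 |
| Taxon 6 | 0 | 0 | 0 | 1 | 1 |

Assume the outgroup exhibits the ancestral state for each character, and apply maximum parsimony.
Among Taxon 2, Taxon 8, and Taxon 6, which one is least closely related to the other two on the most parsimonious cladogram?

Taxon 6

Character polarity is set by the outgroup: the derived state is whichever differs from the outgroup's state, so for calcified operculum, nectar spur the derived state is '0', and for the remaining characters it is '1'.
calcified operculum: derived state '0' in Taxon 3, Taxon 5, Taxon 6, and Taxon 9 only — synapomorphy for {Taxon 3, Taxon 5, Taxon 6, Taxon 9}.
caudal autotomy (derived state '1') is shared by Taxon 2 and Taxon 8 — a synapomorphy uniting that clade.
Only Taxon 3 and Taxon 5 show the derived state '1' for book lungs, supporting them as a clade.
Only Taxon 3, Taxon 5, and Taxon 9 show the derived state '0' for nectar spur, supporting them as a clade.
reduced hind limbs (derived state '1') is shared by all ingroup taxa — unites the whole ingroup.
Most parsimonious ingroup topology: ((Taxon 8,Taxon 2),((Taxon 9,(Taxon 3,Taxon 5)),Taxon 6)).
Taxon 8 and Taxon 2 share a more recent common ancestor with each other than either does with Taxon 6, so Taxon 6 is the least closely related of the three.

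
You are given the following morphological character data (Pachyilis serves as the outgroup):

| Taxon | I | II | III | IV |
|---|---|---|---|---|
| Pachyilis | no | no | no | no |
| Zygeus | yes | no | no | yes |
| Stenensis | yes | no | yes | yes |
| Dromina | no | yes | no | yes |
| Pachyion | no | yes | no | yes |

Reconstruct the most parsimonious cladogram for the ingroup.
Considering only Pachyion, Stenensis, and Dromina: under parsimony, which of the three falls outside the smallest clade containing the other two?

The outgroup has state 'no' for every character, so 'yes' is the derived state throughout.
I: derived state 'yes' in Stenensis and Zygeus only — synapomorphy for {Stenensis, Zygeus}.
II (derived state 'yes') is shared by Dromina and Pachyion — a synapomorphy uniting that clade.
III (derived state 'yes') is unique to Stenensis (autapomorphy; uninformative for grouping).
IV (derived state 'yes') is shared by all ingroup taxa — unites the whole ingroup.
Most parsimonious ingroup topology: ((Zygeus,Stenensis),(Dromina,Pachyion)).
Pachyion and Dromina share a more recent common ancestor with each other than either does with Stenensis, so Stenensis is the least closely related of the three.

Stenensis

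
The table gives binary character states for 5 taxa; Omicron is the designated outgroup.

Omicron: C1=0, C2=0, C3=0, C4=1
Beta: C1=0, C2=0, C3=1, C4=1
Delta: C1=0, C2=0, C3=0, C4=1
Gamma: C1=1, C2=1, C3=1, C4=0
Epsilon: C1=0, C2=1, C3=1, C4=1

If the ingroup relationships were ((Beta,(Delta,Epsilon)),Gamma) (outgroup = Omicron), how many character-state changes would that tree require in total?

Map each character onto ((Beta,(Delta,Epsilon)),Gamma) (rooted by Omicron) and count the minimum state changes it requires (Fitch parsimony):
C1: 1; C2: 2; C3: 2; C4: 1.
Total tree length = 6.

6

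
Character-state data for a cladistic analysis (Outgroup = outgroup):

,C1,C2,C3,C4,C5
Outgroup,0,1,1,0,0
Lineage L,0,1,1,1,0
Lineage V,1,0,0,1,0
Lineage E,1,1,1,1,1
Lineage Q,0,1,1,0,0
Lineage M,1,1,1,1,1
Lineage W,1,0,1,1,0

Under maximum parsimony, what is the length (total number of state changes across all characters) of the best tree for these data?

5

Character polarity is set by the outgroup: the derived state is whichever differs from the outgroup's state, so for C2, C3 the derived state is '0', and for the remaining characters it is '1'.
C1 (derived state '1') is shared by Lineage E, Lineage M, Lineage V, and Lineage W — a synapomorphy uniting that clade.
Only Lineage V and Lineage W show the derived state '0' for C2, supporting them as a clade.
C3: derived state '0' in Lineage V only — an autapomorphy, so it tells us nothing about relationships among taxa.
C4: derived state '1' in Lineage E, Lineage L, Lineage M, Lineage V, and Lineage W only — synapomorphy for {Lineage E, Lineage L, Lineage M, Lineage V, Lineage W}.
C5 (derived state '1') is shared by Lineage E and Lineage M — a synapomorphy uniting that clade.
Most parsimonious ingroup topology: ((Lineage L,((Lineage V,Lineage W),(Lineage E,Lineage M))),Lineage Q).
Changes per character on this tree: C1: 1; C2: 1; C3: 1; C4: 1; C5: 1.
Total = 5.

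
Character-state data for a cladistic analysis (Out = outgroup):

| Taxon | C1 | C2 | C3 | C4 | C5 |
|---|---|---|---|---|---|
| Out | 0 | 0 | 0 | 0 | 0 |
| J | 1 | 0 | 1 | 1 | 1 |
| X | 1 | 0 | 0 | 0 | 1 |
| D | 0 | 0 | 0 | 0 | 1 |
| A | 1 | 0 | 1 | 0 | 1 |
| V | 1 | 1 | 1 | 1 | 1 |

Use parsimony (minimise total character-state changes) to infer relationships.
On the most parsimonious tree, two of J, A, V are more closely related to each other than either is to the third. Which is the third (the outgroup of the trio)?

The outgroup has state '0' for every character, so '1' is the derived state throughout.
C1 (derived state '1') is shared by A, J, V, and X — a synapomorphy uniting that clade.
C2 (derived state '1') is unique to V (autapomorphy; uninformative for grouping).
C3 (derived state '1') is shared by A, J, and V — a synapomorphy uniting that clade.
C4 (derived state '1') is shared by J and V — a synapomorphy uniting that clade.
C5 (derived state '1') is shared by all ingroup taxa — unites the whole ingroup.
Most parsimonious ingroup topology: ((((J,V),A),X),D).
V and J share a more recent common ancestor with each other than either does with A, so A is the least closely related of the three.

A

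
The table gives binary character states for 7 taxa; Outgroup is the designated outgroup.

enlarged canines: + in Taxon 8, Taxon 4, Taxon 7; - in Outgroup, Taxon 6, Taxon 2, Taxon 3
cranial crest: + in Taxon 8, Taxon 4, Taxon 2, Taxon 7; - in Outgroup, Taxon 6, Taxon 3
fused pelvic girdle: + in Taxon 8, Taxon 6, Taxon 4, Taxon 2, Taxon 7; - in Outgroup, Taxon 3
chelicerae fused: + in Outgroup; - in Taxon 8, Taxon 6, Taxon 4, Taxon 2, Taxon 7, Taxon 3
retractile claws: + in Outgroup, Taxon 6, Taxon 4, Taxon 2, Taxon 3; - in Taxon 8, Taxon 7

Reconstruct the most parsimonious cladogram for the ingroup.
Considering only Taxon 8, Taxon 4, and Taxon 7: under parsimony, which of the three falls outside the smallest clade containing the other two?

Character polarity is set by the outgroup: the derived state is whichever differs from the outgroup's state, so for chelicerae fused, retractile claws the derived state is '-', and for the remaining characters it is '+'.
Only Taxon 4, Taxon 7, and Taxon 8 show the derived state '+' for enlarged canines, supporting them as a clade.
cranial crest (derived state '+') is shared by Taxon 2, Taxon 4, Taxon 7, and Taxon 8 — a synapomorphy uniting that clade.
Only Taxon 2, Taxon 4, Taxon 6, Taxon 7, and Taxon 8 show the derived state '+' for fused pelvic girdle, supporting them as a clade.
All ingroup taxa share the derived state '-' for chelicerae fused; it defines the ingroup but does not resolve relationships within it.
Only Taxon 7 and Taxon 8 show the derived state '-' for retractile claws, supporting them as a clade.
Most parsimonious ingroup topology: (((((Taxon 8,Taxon 7),Taxon 4),Taxon 2),Taxon 6),Taxon 3).
Taxon 7 and Taxon 8 share a more recent common ancestor with each other than either does with Taxon 4, so Taxon 4 is the least closely related of the three.

Taxon 4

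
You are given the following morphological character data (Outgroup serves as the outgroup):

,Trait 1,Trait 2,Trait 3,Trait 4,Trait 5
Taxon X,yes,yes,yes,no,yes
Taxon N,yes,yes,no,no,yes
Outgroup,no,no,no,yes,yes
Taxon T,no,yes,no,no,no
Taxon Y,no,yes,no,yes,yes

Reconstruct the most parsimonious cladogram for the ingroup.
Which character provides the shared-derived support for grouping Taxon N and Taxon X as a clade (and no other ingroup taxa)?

Trait 1

Character polarity is set by the outgroup: the derived state is whichever differs from the outgroup's state, so for Trait 4, Trait 5 the derived state is 'no', and for the remaining characters it is 'yes'.
Only Taxon N and Taxon X show the derived state 'yes' for Trait 1, supporting them as a clade.
Trait 2 (derived state 'yes') is shared by all ingroup taxa — unites the whole ingroup.
Trait 3 (derived state 'yes') is unique to Taxon X (autapomorphy; uninformative for grouping).
Only Taxon N, Taxon T, and Taxon X show the derived state 'no' for Trait 4, supporting them as a clade.
Trait 5: derived state 'no' in Taxon T only — an autapomorphy, so it tells us nothing about relationships among taxa.
Most parsimonious ingroup topology: (Taxon Y,(Taxon T,(Taxon X,Taxon N))).
The clade {Taxon N, Taxon X} is supported by Trait 1: its derived state 'yes' occurs in exactly those taxa and in no other taxon (including the outgroup).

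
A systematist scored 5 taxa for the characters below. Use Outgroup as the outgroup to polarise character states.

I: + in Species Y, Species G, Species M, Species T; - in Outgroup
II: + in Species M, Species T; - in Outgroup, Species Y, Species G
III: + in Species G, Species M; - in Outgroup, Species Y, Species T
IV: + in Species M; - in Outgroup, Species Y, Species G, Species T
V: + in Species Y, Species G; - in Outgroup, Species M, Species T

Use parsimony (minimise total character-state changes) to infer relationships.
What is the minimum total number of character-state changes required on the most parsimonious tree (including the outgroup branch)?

6

The outgroup has state '-' for every character, so '+' is the derived state throughout.
All ingroup taxa share the derived state '+' for I; it defines the ingroup but does not resolve relationships within it.
Only Species M and Species T show the derived state '+' for II, supporting them as a clade.
III (state '+') occurs in Species G and Species M but conflicts with the nesting implied by the other characters — most parsimoniously interpreted as homoplasy.
IV (derived state '+') is unique to Species M (autapomorphy; uninformative for grouping).
V (derived state '+') is shared by Species G and Species Y — a synapomorphy uniting that clade.
Most parsimonious ingroup topology: ((Species Y,Species G),(Species M,Species T)).
Changes per character on this tree: I: 1; II: 1; III: 2; IV: 1; V: 1.
Total = 6.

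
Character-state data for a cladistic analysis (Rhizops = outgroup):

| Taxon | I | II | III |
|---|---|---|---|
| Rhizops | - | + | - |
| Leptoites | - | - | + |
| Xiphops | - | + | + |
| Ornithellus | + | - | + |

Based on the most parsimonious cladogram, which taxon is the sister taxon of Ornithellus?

Character polarity is set by the outgroup: the derived state is whichever differs from the outgroup's state, so for II the derived state is '-', and for the remaining characters it is '+'.
I: derived state '+' in Ornithellus only — an autapomorphy, so it tells us nothing about relationships among taxa.
II (derived state '-') is shared by Leptoites and Ornithellus — a synapomorphy uniting that clade.
III (derived state '+') is shared by all ingroup taxa — unites the whole ingroup.
Most parsimonious ingroup topology: ((Leptoites,Ornithellus),Xiphops).
Ornithellus and Leptoites form a cherry on this tree, so they are sister taxa.

Leptoites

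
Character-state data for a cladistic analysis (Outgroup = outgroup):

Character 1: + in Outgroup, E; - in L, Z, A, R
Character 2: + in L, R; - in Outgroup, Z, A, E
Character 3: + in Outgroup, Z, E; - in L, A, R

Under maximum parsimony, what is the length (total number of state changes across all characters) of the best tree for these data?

3

Character polarity is set by the outgroup: the derived state is whichever differs from the outgroup's state, so for Character 1, Character 3 the derived state is '-', and for the remaining characters it is '+'.
Only A, L, R, and Z show the derived state '-' for Character 1, supporting them as a clade.
Character 2 (derived state '+') is shared by L and R — a synapomorphy uniting that clade.
Only A, L, and R show the derived state '-' for Character 3, supporting them as a clade.
Most parsimonious ingroup topology: ((((L,R),A),Z),E).
Changes per character on this tree: Character 1: 1; Character 2: 1; Character 3: 1.
Total = 3.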